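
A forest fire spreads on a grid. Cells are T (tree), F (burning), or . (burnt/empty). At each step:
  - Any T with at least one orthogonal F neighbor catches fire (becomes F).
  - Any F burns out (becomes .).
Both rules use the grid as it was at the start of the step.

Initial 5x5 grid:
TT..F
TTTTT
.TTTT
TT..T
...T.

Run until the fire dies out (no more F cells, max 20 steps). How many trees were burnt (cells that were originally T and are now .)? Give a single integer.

Step 1: +1 fires, +1 burnt (F count now 1)
Step 2: +2 fires, +1 burnt (F count now 2)
Step 3: +3 fires, +2 burnt (F count now 3)
Step 4: +2 fires, +3 burnt (F count now 2)
Step 5: +3 fires, +2 burnt (F count now 3)
Step 6: +2 fires, +3 burnt (F count now 2)
Step 7: +1 fires, +2 burnt (F count now 1)
Step 8: +0 fires, +1 burnt (F count now 0)
Fire out after step 8
Initially T: 15, now '.': 24
Total burnt (originally-T cells now '.'): 14

Answer: 14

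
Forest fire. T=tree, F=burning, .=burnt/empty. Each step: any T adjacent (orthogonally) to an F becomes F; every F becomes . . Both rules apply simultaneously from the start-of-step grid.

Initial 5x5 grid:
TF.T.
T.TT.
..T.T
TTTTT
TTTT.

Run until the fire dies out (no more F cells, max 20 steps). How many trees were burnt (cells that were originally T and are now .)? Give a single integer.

Answer: 2

Derivation:
Step 1: +1 fires, +1 burnt (F count now 1)
Step 2: +1 fires, +1 burnt (F count now 1)
Step 3: +0 fires, +1 burnt (F count now 0)
Fire out after step 3
Initially T: 16, now '.': 11
Total burnt (originally-T cells now '.'): 2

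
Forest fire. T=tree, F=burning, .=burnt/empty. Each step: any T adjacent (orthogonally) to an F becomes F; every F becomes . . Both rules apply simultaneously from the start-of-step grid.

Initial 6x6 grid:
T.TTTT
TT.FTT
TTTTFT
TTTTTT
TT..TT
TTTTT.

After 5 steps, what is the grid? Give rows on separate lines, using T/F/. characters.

Step 1: 5 trees catch fire, 2 burn out
  T.TFTT
  TT..FT
  TTTF.F
  TTTTFT
  TT..TT
  TTTTT.
Step 2: 7 trees catch fire, 5 burn out
  T.F.FT
  TT...F
  TTF...
  TTTF.F
  TT..FT
  TTTTT.
Step 3: 5 trees catch fire, 7 burn out
  T....F
  TT....
  TF....
  TTF...
  TT...F
  TTTTF.
Step 4: 4 trees catch fire, 5 burn out
  T.....
  TF....
  F.....
  TF....
  TT....
  TTTF..
Step 5: 4 trees catch fire, 4 burn out
  T.....
  F.....
  ......
  F.....
  TF....
  TTF...

T.....
F.....
......
F.....
TF....
TTF...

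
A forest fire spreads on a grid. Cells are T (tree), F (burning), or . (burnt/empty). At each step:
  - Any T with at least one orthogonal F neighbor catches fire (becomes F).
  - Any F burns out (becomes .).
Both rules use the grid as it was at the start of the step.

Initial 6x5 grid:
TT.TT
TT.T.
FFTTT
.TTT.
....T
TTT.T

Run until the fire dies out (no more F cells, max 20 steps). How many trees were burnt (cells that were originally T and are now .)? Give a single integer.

Answer: 13

Derivation:
Step 1: +4 fires, +2 burnt (F count now 4)
Step 2: +4 fires, +4 burnt (F count now 4)
Step 3: +3 fires, +4 burnt (F count now 3)
Step 4: +1 fires, +3 burnt (F count now 1)
Step 5: +1 fires, +1 burnt (F count now 1)
Step 6: +0 fires, +1 burnt (F count now 0)
Fire out after step 6
Initially T: 18, now '.': 25
Total burnt (originally-T cells now '.'): 13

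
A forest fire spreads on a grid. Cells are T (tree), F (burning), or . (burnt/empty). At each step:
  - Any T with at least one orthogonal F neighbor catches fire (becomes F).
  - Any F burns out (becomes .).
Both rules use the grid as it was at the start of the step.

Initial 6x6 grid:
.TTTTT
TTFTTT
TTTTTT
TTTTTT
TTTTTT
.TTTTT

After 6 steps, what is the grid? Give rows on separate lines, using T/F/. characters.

Step 1: 4 trees catch fire, 1 burn out
  .TFTTT
  TF.FTT
  TTFTTT
  TTTTTT
  TTTTTT
  .TTTTT
Step 2: 7 trees catch fire, 4 burn out
  .F.FTT
  F...FT
  TF.FTT
  TTFTTT
  TTTTTT
  .TTTTT
Step 3: 7 trees catch fire, 7 burn out
  ....FT
  .....F
  F...FT
  TF.FTT
  TTFTTT
  .TTTTT
Step 4: 7 trees catch fire, 7 burn out
  .....F
  ......
  .....F
  F...FT
  TF.FTT
  .TFTTT
Step 5: 5 trees catch fire, 7 burn out
  ......
  ......
  ......
  .....F
  F...FT
  .F.FTT
Step 6: 2 trees catch fire, 5 burn out
  ......
  ......
  ......
  ......
  .....F
  ....FT

......
......
......
......
.....F
....FT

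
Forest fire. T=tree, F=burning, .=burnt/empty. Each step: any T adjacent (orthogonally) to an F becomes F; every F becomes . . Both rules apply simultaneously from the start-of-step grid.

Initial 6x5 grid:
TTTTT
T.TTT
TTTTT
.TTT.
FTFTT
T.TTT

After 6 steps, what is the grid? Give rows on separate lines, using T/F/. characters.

Step 1: 5 trees catch fire, 2 burn out
  TTTTT
  T.TTT
  TTTTT
  .TFT.
  .F.FT
  F.FTT
Step 2: 5 trees catch fire, 5 burn out
  TTTTT
  T.TTT
  TTFTT
  .F.F.
  ....F
  ...FT
Step 3: 4 trees catch fire, 5 burn out
  TTTTT
  T.FTT
  TF.FT
  .....
  .....
  ....F
Step 4: 4 trees catch fire, 4 burn out
  TTFTT
  T..FT
  F...F
  .....
  .....
  .....
Step 5: 4 trees catch fire, 4 burn out
  TF.FT
  F...F
  .....
  .....
  .....
  .....
Step 6: 2 trees catch fire, 4 burn out
  F...F
  .....
  .....
  .....
  .....
  .....

F...F
.....
.....
.....
.....
.....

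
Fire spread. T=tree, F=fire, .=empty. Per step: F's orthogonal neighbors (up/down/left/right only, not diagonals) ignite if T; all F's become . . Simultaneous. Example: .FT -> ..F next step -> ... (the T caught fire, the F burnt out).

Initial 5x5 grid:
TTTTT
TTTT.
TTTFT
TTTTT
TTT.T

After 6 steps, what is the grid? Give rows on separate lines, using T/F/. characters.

Step 1: 4 trees catch fire, 1 burn out
  TTTTT
  TTTF.
  TTF.F
  TTTFT
  TTT.T
Step 2: 5 trees catch fire, 4 burn out
  TTTFT
  TTF..
  TF...
  TTF.F
  TTT.T
Step 3: 7 trees catch fire, 5 burn out
  TTF.F
  TF...
  F....
  TF...
  TTF.F
Step 4: 4 trees catch fire, 7 burn out
  TF...
  F....
  .....
  F....
  TF...
Step 5: 2 trees catch fire, 4 burn out
  F....
  .....
  .....
  .....
  F....
Step 6: 0 trees catch fire, 2 burn out
  .....
  .....
  .....
  .....
  .....

.....
.....
.....
.....
.....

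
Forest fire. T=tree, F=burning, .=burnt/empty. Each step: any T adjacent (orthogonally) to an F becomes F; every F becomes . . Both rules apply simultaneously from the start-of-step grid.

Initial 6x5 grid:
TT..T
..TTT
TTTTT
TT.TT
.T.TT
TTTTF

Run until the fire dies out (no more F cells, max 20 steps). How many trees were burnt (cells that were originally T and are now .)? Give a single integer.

Answer: 20

Derivation:
Step 1: +2 fires, +1 burnt (F count now 2)
Step 2: +3 fires, +2 burnt (F count now 3)
Step 3: +3 fires, +3 burnt (F count now 3)
Step 4: +4 fires, +3 burnt (F count now 4)
Step 5: +4 fires, +4 burnt (F count now 4)
Step 6: +3 fires, +4 burnt (F count now 3)
Step 7: +1 fires, +3 burnt (F count now 1)
Step 8: +0 fires, +1 burnt (F count now 0)
Fire out after step 8
Initially T: 22, now '.': 28
Total burnt (originally-T cells now '.'): 20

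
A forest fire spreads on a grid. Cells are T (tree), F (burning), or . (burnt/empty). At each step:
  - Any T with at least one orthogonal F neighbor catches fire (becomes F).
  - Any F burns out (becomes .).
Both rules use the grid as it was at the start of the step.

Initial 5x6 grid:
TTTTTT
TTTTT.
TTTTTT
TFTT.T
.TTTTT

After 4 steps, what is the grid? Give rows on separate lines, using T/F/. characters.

Step 1: 4 trees catch fire, 1 burn out
  TTTTTT
  TTTTT.
  TFTTTT
  F.FT.T
  .FTTTT
Step 2: 5 trees catch fire, 4 burn out
  TTTTTT
  TFTTT.
  F.FTTT
  ...F.T
  ..FTTT
Step 3: 5 trees catch fire, 5 burn out
  TFTTTT
  F.FTT.
  ...FTT
  .....T
  ...FTT
Step 4: 5 trees catch fire, 5 burn out
  F.FTTT
  ...FT.
  ....FT
  .....T
  ....FT

F.FTTT
...FT.
....FT
.....T
....FT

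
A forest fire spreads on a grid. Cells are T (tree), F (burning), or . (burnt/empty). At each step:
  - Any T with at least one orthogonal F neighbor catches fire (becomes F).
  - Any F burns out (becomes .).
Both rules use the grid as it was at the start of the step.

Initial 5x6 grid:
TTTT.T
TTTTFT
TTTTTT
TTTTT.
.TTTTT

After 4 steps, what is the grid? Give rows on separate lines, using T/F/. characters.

Step 1: 3 trees catch fire, 1 burn out
  TTTT.T
  TTTF.F
  TTTTFT
  TTTTT.
  .TTTTT
Step 2: 6 trees catch fire, 3 burn out
  TTTF.F
  TTF...
  TTTF.F
  TTTTF.
  .TTTTT
Step 3: 5 trees catch fire, 6 burn out
  TTF...
  TF....
  TTF...
  TTTF..
  .TTTFT
Step 4: 6 trees catch fire, 5 burn out
  TF....
  F.....
  TF....
  TTF...
  .TTF.F

TF....
F.....
TF....
TTF...
.TTF.F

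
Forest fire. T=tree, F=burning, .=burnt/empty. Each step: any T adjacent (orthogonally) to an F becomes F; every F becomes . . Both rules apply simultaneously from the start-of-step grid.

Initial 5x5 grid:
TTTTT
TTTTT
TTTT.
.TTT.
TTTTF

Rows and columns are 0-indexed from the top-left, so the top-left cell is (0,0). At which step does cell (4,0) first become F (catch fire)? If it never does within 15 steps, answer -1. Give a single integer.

Step 1: cell (4,0)='T' (+1 fires, +1 burnt)
Step 2: cell (4,0)='T' (+2 fires, +1 burnt)
Step 3: cell (4,0)='T' (+3 fires, +2 burnt)
Step 4: cell (4,0)='F' (+4 fires, +3 burnt)
  -> target ignites at step 4
Step 5: cell (4,0)='.' (+4 fires, +4 burnt)
Step 6: cell (4,0)='.' (+4 fires, +4 burnt)
Step 7: cell (4,0)='.' (+2 fires, +4 burnt)
Step 8: cell (4,0)='.' (+1 fires, +2 burnt)
Step 9: cell (4,0)='.' (+0 fires, +1 burnt)
  fire out at step 9

4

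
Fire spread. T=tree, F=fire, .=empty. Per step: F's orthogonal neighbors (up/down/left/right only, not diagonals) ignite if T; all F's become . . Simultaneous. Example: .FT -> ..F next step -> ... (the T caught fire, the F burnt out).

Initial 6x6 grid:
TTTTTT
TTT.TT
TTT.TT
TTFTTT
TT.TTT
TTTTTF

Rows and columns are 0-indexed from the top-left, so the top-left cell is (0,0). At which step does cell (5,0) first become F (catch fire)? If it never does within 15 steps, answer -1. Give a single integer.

Step 1: cell (5,0)='T' (+5 fires, +2 burnt)
Step 2: cell (5,0)='T' (+9 fires, +5 burnt)
Step 3: cell (5,0)='T' (+8 fires, +9 burnt)
Step 4: cell (5,0)='F' (+6 fires, +8 burnt)
  -> target ignites at step 4
Step 5: cell (5,0)='.' (+3 fires, +6 burnt)
Step 6: cell (5,0)='.' (+0 fires, +3 burnt)
  fire out at step 6

4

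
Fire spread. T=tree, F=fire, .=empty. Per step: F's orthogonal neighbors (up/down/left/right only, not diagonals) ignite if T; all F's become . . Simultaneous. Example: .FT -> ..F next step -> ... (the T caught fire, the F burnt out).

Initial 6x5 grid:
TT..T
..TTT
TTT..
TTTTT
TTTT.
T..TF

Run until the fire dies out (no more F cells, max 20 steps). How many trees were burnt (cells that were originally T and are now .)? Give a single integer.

Step 1: +1 fires, +1 burnt (F count now 1)
Step 2: +1 fires, +1 burnt (F count now 1)
Step 3: +2 fires, +1 burnt (F count now 2)
Step 4: +3 fires, +2 burnt (F count now 3)
Step 5: +3 fires, +3 burnt (F count now 3)
Step 6: +4 fires, +3 burnt (F count now 4)
Step 7: +2 fires, +4 burnt (F count now 2)
Step 8: +1 fires, +2 burnt (F count now 1)
Step 9: +1 fires, +1 burnt (F count now 1)
Step 10: +0 fires, +1 burnt (F count now 0)
Fire out after step 10
Initially T: 20, now '.': 28
Total burnt (originally-T cells now '.'): 18

Answer: 18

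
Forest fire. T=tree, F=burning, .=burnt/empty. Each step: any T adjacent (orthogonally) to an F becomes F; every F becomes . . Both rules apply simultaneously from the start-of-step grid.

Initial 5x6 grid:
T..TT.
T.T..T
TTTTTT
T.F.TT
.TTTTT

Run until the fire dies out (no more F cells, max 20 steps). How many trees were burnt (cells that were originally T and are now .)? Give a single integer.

Step 1: +2 fires, +1 burnt (F count now 2)
Step 2: +5 fires, +2 burnt (F count now 5)
Step 3: +3 fires, +5 burnt (F count now 3)
Step 4: +5 fires, +3 burnt (F count now 5)
Step 5: +3 fires, +5 burnt (F count now 3)
Step 6: +0 fires, +3 burnt (F count now 0)
Fire out after step 6
Initially T: 20, now '.': 28
Total burnt (originally-T cells now '.'): 18

Answer: 18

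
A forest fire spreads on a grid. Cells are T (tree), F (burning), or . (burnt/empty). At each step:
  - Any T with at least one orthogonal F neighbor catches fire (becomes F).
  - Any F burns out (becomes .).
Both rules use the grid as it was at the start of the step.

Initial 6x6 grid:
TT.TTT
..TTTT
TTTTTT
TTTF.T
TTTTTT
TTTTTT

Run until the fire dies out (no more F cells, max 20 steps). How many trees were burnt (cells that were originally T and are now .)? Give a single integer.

Answer: 29

Derivation:
Step 1: +3 fires, +1 burnt (F count now 3)
Step 2: +7 fires, +3 burnt (F count now 7)
Step 3: +10 fires, +7 burnt (F count now 10)
Step 4: +7 fires, +10 burnt (F count now 7)
Step 5: +2 fires, +7 burnt (F count now 2)
Step 6: +0 fires, +2 burnt (F count now 0)
Fire out after step 6
Initially T: 31, now '.': 34
Total burnt (originally-T cells now '.'): 29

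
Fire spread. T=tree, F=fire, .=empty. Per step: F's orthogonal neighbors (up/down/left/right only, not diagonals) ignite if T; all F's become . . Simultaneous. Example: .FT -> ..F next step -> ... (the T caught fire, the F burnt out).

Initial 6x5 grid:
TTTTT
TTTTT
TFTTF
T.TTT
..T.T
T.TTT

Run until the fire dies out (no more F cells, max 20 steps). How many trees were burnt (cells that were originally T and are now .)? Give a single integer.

Answer: 22

Derivation:
Step 1: +6 fires, +2 burnt (F count now 6)
Step 2: +9 fires, +6 burnt (F count now 9)
Step 3: +5 fires, +9 burnt (F count now 5)
Step 4: +2 fires, +5 burnt (F count now 2)
Step 5: +0 fires, +2 burnt (F count now 0)
Fire out after step 5
Initially T: 23, now '.': 29
Total burnt (originally-T cells now '.'): 22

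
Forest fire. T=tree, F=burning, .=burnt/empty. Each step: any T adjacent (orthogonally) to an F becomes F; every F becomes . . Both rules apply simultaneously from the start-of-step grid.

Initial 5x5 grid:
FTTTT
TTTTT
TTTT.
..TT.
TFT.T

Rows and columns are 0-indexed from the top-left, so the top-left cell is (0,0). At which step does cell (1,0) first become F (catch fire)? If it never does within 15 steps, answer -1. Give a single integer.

Step 1: cell (1,0)='F' (+4 fires, +2 burnt)
  -> target ignites at step 1
Step 2: cell (1,0)='.' (+4 fires, +4 burnt)
Step 3: cell (1,0)='.' (+5 fires, +4 burnt)
Step 4: cell (1,0)='.' (+3 fires, +5 burnt)
Step 5: cell (1,0)='.' (+1 fires, +3 burnt)
Step 6: cell (1,0)='.' (+0 fires, +1 burnt)
  fire out at step 6

1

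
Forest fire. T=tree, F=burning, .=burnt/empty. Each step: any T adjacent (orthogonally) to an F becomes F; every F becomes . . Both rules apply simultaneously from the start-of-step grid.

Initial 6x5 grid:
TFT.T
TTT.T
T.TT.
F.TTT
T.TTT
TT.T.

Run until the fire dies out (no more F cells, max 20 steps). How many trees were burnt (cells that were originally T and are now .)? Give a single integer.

Answer: 18

Derivation:
Step 1: +5 fires, +2 burnt (F count now 5)
Step 2: +3 fires, +5 burnt (F count now 3)
Step 3: +2 fires, +3 burnt (F count now 2)
Step 4: +2 fires, +2 burnt (F count now 2)
Step 5: +2 fires, +2 burnt (F count now 2)
Step 6: +2 fires, +2 burnt (F count now 2)
Step 7: +2 fires, +2 burnt (F count now 2)
Step 8: +0 fires, +2 burnt (F count now 0)
Fire out after step 8
Initially T: 20, now '.': 28
Total burnt (originally-T cells now '.'): 18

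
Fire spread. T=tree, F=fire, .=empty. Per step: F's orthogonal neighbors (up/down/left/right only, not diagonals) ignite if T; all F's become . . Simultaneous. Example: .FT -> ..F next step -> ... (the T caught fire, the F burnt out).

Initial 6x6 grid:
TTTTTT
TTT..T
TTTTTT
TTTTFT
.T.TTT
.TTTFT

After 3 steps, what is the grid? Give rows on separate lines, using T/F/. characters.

Step 1: 6 trees catch fire, 2 burn out
  TTTTTT
  TTT..T
  TTTTFT
  TTTF.F
  .T.TFT
  .TTF.F
Step 2: 6 trees catch fire, 6 burn out
  TTTTTT
  TTT..T
  TTTF.F
  TTF...
  .T.F.F
  .TF...
Step 3: 4 trees catch fire, 6 burn out
  TTTTTT
  TTT..F
  TTF...
  TF....
  .T....
  .F....

TTTTTT
TTT..F
TTF...
TF....
.T....
.F....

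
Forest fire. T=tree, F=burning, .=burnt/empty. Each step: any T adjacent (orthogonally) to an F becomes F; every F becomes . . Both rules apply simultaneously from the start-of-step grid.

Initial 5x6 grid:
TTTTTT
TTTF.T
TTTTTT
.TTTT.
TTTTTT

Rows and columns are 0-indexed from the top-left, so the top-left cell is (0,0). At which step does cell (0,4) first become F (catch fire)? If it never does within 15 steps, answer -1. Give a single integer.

Step 1: cell (0,4)='T' (+3 fires, +1 burnt)
Step 2: cell (0,4)='F' (+6 fires, +3 burnt)
  -> target ignites at step 2
Step 3: cell (0,4)='.' (+8 fires, +6 burnt)
Step 4: cell (0,4)='.' (+6 fires, +8 burnt)
Step 5: cell (0,4)='.' (+2 fires, +6 burnt)
Step 6: cell (0,4)='.' (+1 fires, +2 burnt)
Step 7: cell (0,4)='.' (+0 fires, +1 burnt)
  fire out at step 7

2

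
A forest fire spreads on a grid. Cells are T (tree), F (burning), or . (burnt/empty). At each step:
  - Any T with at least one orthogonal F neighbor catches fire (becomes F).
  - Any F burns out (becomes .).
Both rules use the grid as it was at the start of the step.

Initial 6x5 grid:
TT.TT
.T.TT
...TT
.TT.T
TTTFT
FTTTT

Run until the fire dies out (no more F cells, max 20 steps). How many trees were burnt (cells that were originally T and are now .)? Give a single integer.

Step 1: +5 fires, +2 burnt (F count now 5)
Step 2: +5 fires, +5 burnt (F count now 5)
Step 3: +2 fires, +5 burnt (F count now 2)
Step 4: +2 fires, +2 burnt (F count now 2)
Step 5: +2 fires, +2 burnt (F count now 2)
Step 6: +1 fires, +2 burnt (F count now 1)
Step 7: +0 fires, +1 burnt (F count now 0)
Fire out after step 7
Initially T: 20, now '.': 27
Total burnt (originally-T cells now '.'): 17

Answer: 17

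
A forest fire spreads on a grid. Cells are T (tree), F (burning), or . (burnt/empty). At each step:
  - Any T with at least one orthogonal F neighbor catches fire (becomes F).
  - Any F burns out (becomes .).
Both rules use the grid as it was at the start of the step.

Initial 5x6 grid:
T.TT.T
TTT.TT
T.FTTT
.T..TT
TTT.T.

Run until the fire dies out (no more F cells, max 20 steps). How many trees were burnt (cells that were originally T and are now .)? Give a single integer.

Step 1: +2 fires, +1 burnt (F count now 2)
Step 2: +3 fires, +2 burnt (F count now 3)
Step 3: +5 fires, +3 burnt (F count now 5)
Step 4: +5 fires, +5 burnt (F count now 5)
Step 5: +1 fires, +5 burnt (F count now 1)
Step 6: +0 fires, +1 burnt (F count now 0)
Fire out after step 6
Initially T: 20, now '.': 26
Total burnt (originally-T cells now '.'): 16

Answer: 16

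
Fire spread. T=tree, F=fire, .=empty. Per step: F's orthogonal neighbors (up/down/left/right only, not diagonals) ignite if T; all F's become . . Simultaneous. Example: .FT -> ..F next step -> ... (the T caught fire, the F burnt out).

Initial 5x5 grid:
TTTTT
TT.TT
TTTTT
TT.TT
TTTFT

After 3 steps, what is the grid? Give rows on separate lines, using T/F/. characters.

Step 1: 3 trees catch fire, 1 burn out
  TTTTT
  TT.TT
  TTTTT
  TT.FT
  TTF.F
Step 2: 3 trees catch fire, 3 burn out
  TTTTT
  TT.TT
  TTTFT
  TT..F
  TF...
Step 3: 5 trees catch fire, 3 burn out
  TTTTT
  TT.FT
  TTF.F
  TF...
  F....

TTTTT
TT.FT
TTF.F
TF...
F....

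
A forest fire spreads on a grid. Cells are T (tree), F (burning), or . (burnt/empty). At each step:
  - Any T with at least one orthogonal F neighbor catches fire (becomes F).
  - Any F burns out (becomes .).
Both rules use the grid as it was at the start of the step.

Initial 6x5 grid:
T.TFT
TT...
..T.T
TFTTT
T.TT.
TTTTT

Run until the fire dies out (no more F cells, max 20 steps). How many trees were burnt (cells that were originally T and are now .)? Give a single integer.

Step 1: +4 fires, +2 burnt (F count now 4)
Step 2: +4 fires, +4 burnt (F count now 4)
Step 3: +4 fires, +4 burnt (F count now 4)
Step 4: +3 fires, +4 burnt (F count now 3)
Step 5: +1 fires, +3 burnt (F count now 1)
Step 6: +0 fires, +1 burnt (F count now 0)
Fire out after step 6
Initially T: 19, now '.': 27
Total burnt (originally-T cells now '.'): 16

Answer: 16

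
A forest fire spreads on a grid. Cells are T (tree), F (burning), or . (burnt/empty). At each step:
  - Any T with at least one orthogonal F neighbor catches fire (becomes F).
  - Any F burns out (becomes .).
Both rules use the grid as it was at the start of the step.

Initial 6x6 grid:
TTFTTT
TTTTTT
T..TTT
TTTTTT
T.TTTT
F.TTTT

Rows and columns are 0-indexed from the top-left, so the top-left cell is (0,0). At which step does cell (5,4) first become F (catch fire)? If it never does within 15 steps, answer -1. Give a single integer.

Step 1: cell (5,4)='T' (+4 fires, +2 burnt)
Step 2: cell (5,4)='T' (+5 fires, +4 burnt)
Step 3: cell (5,4)='T' (+6 fires, +5 burnt)
Step 4: cell (5,4)='T' (+4 fires, +6 burnt)
Step 5: cell (5,4)='T' (+4 fires, +4 burnt)
Step 6: cell (5,4)='T' (+4 fires, +4 burnt)
Step 7: cell (5,4)='F' (+2 fires, +4 burnt)
  -> target ignites at step 7
Step 8: cell (5,4)='.' (+1 fires, +2 burnt)
Step 9: cell (5,4)='.' (+0 fires, +1 burnt)
  fire out at step 9

7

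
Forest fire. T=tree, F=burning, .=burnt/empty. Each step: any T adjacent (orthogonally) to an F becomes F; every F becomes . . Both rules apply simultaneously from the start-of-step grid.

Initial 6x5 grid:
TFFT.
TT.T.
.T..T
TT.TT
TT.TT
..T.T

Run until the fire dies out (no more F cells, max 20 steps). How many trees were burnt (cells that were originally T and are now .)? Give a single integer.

Step 1: +3 fires, +2 burnt (F count now 3)
Step 2: +3 fires, +3 burnt (F count now 3)
Step 3: +1 fires, +3 burnt (F count now 1)
Step 4: +2 fires, +1 burnt (F count now 2)
Step 5: +1 fires, +2 burnt (F count now 1)
Step 6: +0 fires, +1 burnt (F count now 0)
Fire out after step 6
Initially T: 17, now '.': 23
Total burnt (originally-T cells now '.'): 10

Answer: 10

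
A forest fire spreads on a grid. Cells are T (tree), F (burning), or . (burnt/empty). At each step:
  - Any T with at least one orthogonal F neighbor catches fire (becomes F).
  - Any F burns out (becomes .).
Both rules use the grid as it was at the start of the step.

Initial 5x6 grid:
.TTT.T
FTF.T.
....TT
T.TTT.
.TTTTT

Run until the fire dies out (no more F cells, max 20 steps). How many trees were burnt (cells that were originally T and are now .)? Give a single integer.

Answer: 4

Derivation:
Step 1: +2 fires, +2 burnt (F count now 2)
Step 2: +2 fires, +2 burnt (F count now 2)
Step 3: +0 fires, +2 burnt (F count now 0)
Fire out after step 3
Initially T: 17, now '.': 17
Total burnt (originally-T cells now '.'): 4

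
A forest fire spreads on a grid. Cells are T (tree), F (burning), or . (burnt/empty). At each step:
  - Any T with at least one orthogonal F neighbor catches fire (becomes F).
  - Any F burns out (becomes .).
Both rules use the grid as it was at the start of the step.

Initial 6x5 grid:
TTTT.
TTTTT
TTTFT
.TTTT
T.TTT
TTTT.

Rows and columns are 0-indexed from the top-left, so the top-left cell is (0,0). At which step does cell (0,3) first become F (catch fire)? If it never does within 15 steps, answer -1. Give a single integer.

Step 1: cell (0,3)='T' (+4 fires, +1 burnt)
Step 2: cell (0,3)='F' (+7 fires, +4 burnt)
  -> target ignites at step 2
Step 3: cell (0,3)='.' (+7 fires, +7 burnt)
Step 4: cell (0,3)='.' (+3 fires, +7 burnt)
Step 5: cell (0,3)='.' (+2 fires, +3 burnt)
Step 6: cell (0,3)='.' (+1 fires, +2 burnt)
Step 7: cell (0,3)='.' (+1 fires, +1 burnt)
Step 8: cell (0,3)='.' (+0 fires, +1 burnt)
  fire out at step 8

2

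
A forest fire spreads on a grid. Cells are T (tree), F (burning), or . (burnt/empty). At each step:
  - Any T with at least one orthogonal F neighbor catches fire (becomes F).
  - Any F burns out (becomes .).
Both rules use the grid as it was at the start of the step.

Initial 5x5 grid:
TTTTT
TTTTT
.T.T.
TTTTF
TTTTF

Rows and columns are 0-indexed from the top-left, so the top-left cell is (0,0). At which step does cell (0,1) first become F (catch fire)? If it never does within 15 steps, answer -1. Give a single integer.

Step 1: cell (0,1)='T' (+2 fires, +2 burnt)
Step 2: cell (0,1)='T' (+3 fires, +2 burnt)
Step 3: cell (0,1)='T' (+3 fires, +3 burnt)
Step 4: cell (0,1)='T' (+6 fires, +3 burnt)
Step 5: cell (0,1)='T' (+3 fires, +6 burnt)
Step 6: cell (0,1)='F' (+2 fires, +3 burnt)
  -> target ignites at step 6
Step 7: cell (0,1)='.' (+1 fires, +2 burnt)
Step 8: cell (0,1)='.' (+0 fires, +1 burnt)
  fire out at step 8

6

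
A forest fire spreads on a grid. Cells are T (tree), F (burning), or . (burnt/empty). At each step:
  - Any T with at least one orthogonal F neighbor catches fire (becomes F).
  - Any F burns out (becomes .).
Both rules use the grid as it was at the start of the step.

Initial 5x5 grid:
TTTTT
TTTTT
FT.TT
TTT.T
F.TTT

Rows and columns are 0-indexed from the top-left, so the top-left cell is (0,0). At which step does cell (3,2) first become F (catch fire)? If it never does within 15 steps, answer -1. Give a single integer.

Step 1: cell (3,2)='T' (+3 fires, +2 burnt)
Step 2: cell (3,2)='T' (+3 fires, +3 burnt)
Step 3: cell (3,2)='F' (+3 fires, +3 burnt)
  -> target ignites at step 3
Step 4: cell (3,2)='.' (+3 fires, +3 burnt)
Step 5: cell (3,2)='.' (+4 fires, +3 burnt)
Step 6: cell (3,2)='.' (+3 fires, +4 burnt)
Step 7: cell (3,2)='.' (+1 fires, +3 burnt)
Step 8: cell (3,2)='.' (+0 fires, +1 burnt)
  fire out at step 8

3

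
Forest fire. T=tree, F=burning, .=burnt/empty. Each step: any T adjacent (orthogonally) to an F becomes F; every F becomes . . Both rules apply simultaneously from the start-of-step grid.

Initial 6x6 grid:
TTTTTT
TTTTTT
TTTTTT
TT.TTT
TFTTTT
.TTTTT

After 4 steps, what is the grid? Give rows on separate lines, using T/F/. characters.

Step 1: 4 trees catch fire, 1 burn out
  TTTTTT
  TTTTTT
  TTTTTT
  TF.TTT
  F.FTTT
  .FTTTT
Step 2: 4 trees catch fire, 4 burn out
  TTTTTT
  TTTTTT
  TFTTTT
  F..TTT
  ...FTT
  ..FTTT
Step 3: 6 trees catch fire, 4 burn out
  TTTTTT
  TFTTTT
  F.FTTT
  ...FTT
  ....FT
  ...FTT
Step 4: 7 trees catch fire, 6 burn out
  TFTTTT
  F.FTTT
  ...FTT
  ....FT
  .....F
  ....FT

TFTTTT
F.FTTT
...FTT
....FT
.....F
....FT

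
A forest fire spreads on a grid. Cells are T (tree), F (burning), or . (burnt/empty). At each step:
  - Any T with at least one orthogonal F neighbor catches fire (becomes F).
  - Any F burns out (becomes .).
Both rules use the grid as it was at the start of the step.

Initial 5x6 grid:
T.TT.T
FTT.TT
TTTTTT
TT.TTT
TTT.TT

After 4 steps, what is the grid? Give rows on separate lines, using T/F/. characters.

Step 1: 3 trees catch fire, 1 burn out
  F.TT.T
  .FT.TT
  FTTTTT
  TT.TTT
  TTT.TT
Step 2: 3 trees catch fire, 3 burn out
  ..TT.T
  ..F.TT
  .FTTTT
  FT.TTT
  TTT.TT
Step 3: 4 trees catch fire, 3 burn out
  ..FT.T
  ....TT
  ..FTTT
  .F.TTT
  FTT.TT
Step 4: 3 trees catch fire, 4 burn out
  ...F.T
  ....TT
  ...FTT
  ...TTT
  .FT.TT

...F.T
....TT
...FTT
...TTT
.FT.TT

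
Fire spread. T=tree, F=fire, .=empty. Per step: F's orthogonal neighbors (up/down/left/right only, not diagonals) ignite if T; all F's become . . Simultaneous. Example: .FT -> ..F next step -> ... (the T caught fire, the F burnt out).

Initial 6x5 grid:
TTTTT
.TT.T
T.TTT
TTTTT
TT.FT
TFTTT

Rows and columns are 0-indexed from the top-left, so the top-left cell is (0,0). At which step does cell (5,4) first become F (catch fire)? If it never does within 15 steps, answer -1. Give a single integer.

Step 1: cell (5,4)='T' (+6 fires, +2 burnt)
Step 2: cell (5,4)='F' (+6 fires, +6 burnt)
  -> target ignites at step 2
Step 3: cell (5,4)='.' (+3 fires, +6 burnt)
Step 4: cell (5,4)='.' (+3 fires, +3 burnt)
Step 5: cell (5,4)='.' (+3 fires, +3 burnt)
Step 6: cell (5,4)='.' (+2 fires, +3 burnt)
Step 7: cell (5,4)='.' (+1 fires, +2 burnt)
Step 8: cell (5,4)='.' (+0 fires, +1 burnt)
  fire out at step 8

2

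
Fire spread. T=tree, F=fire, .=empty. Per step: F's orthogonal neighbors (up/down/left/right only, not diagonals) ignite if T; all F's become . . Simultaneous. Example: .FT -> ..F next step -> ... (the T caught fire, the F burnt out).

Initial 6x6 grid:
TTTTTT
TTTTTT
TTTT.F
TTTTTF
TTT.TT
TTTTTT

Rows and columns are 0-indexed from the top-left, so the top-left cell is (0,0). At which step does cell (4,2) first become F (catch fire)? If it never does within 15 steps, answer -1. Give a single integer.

Step 1: cell (4,2)='T' (+3 fires, +2 burnt)
Step 2: cell (4,2)='T' (+5 fires, +3 burnt)
Step 3: cell (4,2)='T' (+5 fires, +5 burnt)
Step 4: cell (4,2)='F' (+6 fires, +5 burnt)
  -> target ignites at step 4
Step 5: cell (4,2)='.' (+6 fires, +6 burnt)
Step 6: cell (4,2)='.' (+5 fires, +6 burnt)
Step 7: cell (4,2)='.' (+2 fires, +5 burnt)
Step 8: cell (4,2)='.' (+0 fires, +2 burnt)
  fire out at step 8

4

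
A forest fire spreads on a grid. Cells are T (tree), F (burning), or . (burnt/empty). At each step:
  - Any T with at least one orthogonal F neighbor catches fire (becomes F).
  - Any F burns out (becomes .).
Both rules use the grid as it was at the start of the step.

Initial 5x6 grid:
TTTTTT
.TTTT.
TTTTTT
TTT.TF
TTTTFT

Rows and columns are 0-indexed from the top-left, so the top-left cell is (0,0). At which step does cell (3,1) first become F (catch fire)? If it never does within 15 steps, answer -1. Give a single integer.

Step 1: cell (3,1)='T' (+4 fires, +2 burnt)
Step 2: cell (3,1)='T' (+2 fires, +4 burnt)
Step 3: cell (3,1)='T' (+4 fires, +2 burnt)
Step 4: cell (3,1)='F' (+5 fires, +4 burnt)
  -> target ignites at step 4
Step 5: cell (3,1)='.' (+5 fires, +5 burnt)
Step 6: cell (3,1)='.' (+3 fires, +5 burnt)
Step 7: cell (3,1)='.' (+1 fires, +3 burnt)
Step 8: cell (3,1)='.' (+1 fires, +1 burnt)
Step 9: cell (3,1)='.' (+0 fires, +1 burnt)
  fire out at step 9

4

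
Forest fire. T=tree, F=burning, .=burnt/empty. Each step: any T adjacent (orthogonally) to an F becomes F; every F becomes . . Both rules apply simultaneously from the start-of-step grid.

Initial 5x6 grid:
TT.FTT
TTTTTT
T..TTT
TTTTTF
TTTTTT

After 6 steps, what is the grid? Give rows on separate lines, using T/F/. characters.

Step 1: 5 trees catch fire, 2 burn out
  TT..FT
  TTTFTT
  T..TTF
  TTTTF.
  TTTTTF
Step 2: 8 trees catch fire, 5 burn out
  TT...F
  TTF.FF
  T..FF.
  TTTF..
  TTTTF.
Step 3: 3 trees catch fire, 8 burn out
  TT....
  TF....
  T.....
  TTF...
  TTTF..
Step 4: 4 trees catch fire, 3 burn out
  TF....
  F.....
  T.....
  TF....
  TTF...
Step 5: 4 trees catch fire, 4 burn out
  F.....
  ......
  F.....
  F.....
  TF....
Step 6: 1 trees catch fire, 4 burn out
  ......
  ......
  ......
  ......
  F.....

......
......
......
......
F.....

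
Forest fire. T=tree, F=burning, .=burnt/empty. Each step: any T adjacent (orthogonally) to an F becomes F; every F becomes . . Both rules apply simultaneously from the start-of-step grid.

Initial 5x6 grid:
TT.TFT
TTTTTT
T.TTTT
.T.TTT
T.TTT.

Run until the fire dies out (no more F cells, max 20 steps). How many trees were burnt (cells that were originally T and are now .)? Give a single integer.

Step 1: +3 fires, +1 burnt (F count now 3)
Step 2: +3 fires, +3 burnt (F count now 3)
Step 3: +4 fires, +3 burnt (F count now 4)
Step 4: +5 fires, +4 burnt (F count now 5)
Step 5: +3 fires, +5 burnt (F count now 3)
Step 6: +3 fires, +3 burnt (F count now 3)
Step 7: +0 fires, +3 burnt (F count now 0)
Fire out after step 7
Initially T: 23, now '.': 28
Total burnt (originally-T cells now '.'): 21

Answer: 21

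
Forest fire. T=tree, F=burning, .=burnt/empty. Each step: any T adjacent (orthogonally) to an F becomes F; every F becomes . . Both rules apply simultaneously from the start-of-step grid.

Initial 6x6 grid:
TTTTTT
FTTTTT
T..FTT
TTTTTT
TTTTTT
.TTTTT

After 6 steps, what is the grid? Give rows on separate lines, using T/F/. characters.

Step 1: 6 trees catch fire, 2 burn out
  FTTTTT
  .FTFTT
  F...FT
  TTTFTT
  TTTTTT
  .TTTTT
Step 2: 9 trees catch fire, 6 burn out
  .FTFTT
  ..F.FT
  .....F
  FTF.FT
  TTTFTT
  .TTTTT
Step 3: 9 trees catch fire, 9 burn out
  ..F.FT
  .....F
  ......
  .F...F
  FTF.FT
  .TTFTT
Step 4: 5 trees catch fire, 9 burn out
  .....F
  ......
  ......
  ......
  .F...F
  .TF.FT
Step 5: 2 trees catch fire, 5 burn out
  ......
  ......
  ......
  ......
  ......
  .F...F
Step 6: 0 trees catch fire, 2 burn out
  ......
  ......
  ......
  ......
  ......
  ......

......
......
......
......
......
......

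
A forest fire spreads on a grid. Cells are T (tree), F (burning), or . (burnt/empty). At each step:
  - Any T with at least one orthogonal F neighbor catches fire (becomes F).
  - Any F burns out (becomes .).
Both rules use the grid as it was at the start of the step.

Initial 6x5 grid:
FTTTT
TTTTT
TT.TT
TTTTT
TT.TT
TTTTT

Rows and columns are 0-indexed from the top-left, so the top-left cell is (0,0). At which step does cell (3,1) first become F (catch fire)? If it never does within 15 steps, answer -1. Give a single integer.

Step 1: cell (3,1)='T' (+2 fires, +1 burnt)
Step 2: cell (3,1)='T' (+3 fires, +2 burnt)
Step 3: cell (3,1)='T' (+4 fires, +3 burnt)
Step 4: cell (3,1)='F' (+4 fires, +4 burnt)
  -> target ignites at step 4
Step 5: cell (3,1)='.' (+5 fires, +4 burnt)
Step 6: cell (3,1)='.' (+3 fires, +5 burnt)
Step 7: cell (3,1)='.' (+3 fires, +3 burnt)
Step 8: cell (3,1)='.' (+2 fires, +3 burnt)
Step 9: cell (3,1)='.' (+1 fires, +2 burnt)
Step 10: cell (3,1)='.' (+0 fires, +1 burnt)
  fire out at step 10

4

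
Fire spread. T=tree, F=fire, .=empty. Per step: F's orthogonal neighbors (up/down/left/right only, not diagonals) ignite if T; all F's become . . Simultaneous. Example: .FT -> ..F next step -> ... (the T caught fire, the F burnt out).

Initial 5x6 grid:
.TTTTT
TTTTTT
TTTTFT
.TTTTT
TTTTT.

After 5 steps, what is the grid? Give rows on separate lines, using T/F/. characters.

Step 1: 4 trees catch fire, 1 burn out
  .TTTTT
  TTTTFT
  TTTF.F
  .TTTFT
  TTTTT.
Step 2: 7 trees catch fire, 4 burn out
  .TTTFT
  TTTF.F
  TTF...
  .TTF.F
  TTTTF.
Step 3: 6 trees catch fire, 7 burn out
  .TTF.F
  TTF...
  TF....
  .TF...
  TTTF..
Step 4: 5 trees catch fire, 6 burn out
  .TF...
  TF....
  F.....
  .F....
  TTF...
Step 5: 3 trees catch fire, 5 burn out
  .F....
  F.....
  ......
  ......
  TF....

.F....
F.....
......
......
TF....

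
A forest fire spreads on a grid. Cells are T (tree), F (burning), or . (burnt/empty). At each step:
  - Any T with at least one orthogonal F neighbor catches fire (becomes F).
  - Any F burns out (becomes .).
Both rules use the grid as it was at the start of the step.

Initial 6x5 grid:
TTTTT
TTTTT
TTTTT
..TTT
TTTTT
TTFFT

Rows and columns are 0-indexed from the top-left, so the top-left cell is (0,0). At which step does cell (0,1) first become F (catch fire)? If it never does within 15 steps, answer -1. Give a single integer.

Step 1: cell (0,1)='T' (+4 fires, +2 burnt)
Step 2: cell (0,1)='T' (+5 fires, +4 burnt)
Step 3: cell (0,1)='T' (+4 fires, +5 burnt)
Step 4: cell (0,1)='T' (+4 fires, +4 burnt)
Step 5: cell (0,1)='T' (+5 fires, +4 burnt)
Step 6: cell (0,1)='F' (+3 fires, +5 burnt)
  -> target ignites at step 6
Step 7: cell (0,1)='.' (+1 fires, +3 burnt)
Step 8: cell (0,1)='.' (+0 fires, +1 burnt)
  fire out at step 8

6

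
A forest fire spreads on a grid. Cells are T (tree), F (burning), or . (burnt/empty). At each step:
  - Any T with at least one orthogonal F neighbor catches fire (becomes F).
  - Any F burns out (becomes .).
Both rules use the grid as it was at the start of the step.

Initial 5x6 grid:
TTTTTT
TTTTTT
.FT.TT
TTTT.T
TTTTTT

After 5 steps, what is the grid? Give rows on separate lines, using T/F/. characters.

Step 1: 3 trees catch fire, 1 burn out
  TTTTTT
  TFTTTT
  ..F.TT
  TFTT.T
  TTTTTT
Step 2: 6 trees catch fire, 3 burn out
  TFTTTT
  F.FTTT
  ....TT
  F.FT.T
  TFTTTT
Step 3: 6 trees catch fire, 6 burn out
  F.FTTT
  ...FTT
  ....TT
  ...F.T
  F.FTTT
Step 4: 3 trees catch fire, 6 burn out
  ...FTT
  ....FT
  ....TT
  .....T
  ...FTT
Step 5: 4 trees catch fire, 3 burn out
  ....FT
  .....F
  ....FT
  .....T
  ....FT

....FT
.....F
....FT
.....T
....FT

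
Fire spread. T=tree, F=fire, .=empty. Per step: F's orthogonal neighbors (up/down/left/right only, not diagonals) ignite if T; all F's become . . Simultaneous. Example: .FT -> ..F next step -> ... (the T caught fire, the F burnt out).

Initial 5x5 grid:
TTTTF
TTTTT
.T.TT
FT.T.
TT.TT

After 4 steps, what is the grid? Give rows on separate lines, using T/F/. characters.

Step 1: 4 trees catch fire, 2 burn out
  TTTF.
  TTTTF
  .T.TT
  .F.T.
  FT.TT
Step 2: 5 trees catch fire, 4 burn out
  TTF..
  TTTF.
  .F.TF
  ...T.
  .F.TT
Step 3: 4 trees catch fire, 5 burn out
  TF...
  TFF..
  ...F.
  ...T.
  ...TT
Step 4: 3 trees catch fire, 4 burn out
  F....
  F....
  .....
  ...F.
  ...TT

F....
F....
.....
...F.
...TT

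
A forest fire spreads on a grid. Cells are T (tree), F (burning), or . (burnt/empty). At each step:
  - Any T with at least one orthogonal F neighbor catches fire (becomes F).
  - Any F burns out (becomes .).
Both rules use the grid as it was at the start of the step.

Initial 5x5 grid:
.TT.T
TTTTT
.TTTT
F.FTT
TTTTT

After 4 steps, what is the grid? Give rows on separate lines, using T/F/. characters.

Step 1: 4 trees catch fire, 2 burn out
  .TT.T
  TTTTT
  .TFTT
  ...FT
  FTFTT
Step 2: 6 trees catch fire, 4 burn out
  .TT.T
  TTFTT
  .F.FT
  ....F
  .F.FT
Step 3: 5 trees catch fire, 6 burn out
  .TF.T
  TF.FT
  ....F
  .....
  ....F
Step 4: 3 trees catch fire, 5 burn out
  .F..T
  F...F
  .....
  .....
  .....

.F..T
F...F
.....
.....
.....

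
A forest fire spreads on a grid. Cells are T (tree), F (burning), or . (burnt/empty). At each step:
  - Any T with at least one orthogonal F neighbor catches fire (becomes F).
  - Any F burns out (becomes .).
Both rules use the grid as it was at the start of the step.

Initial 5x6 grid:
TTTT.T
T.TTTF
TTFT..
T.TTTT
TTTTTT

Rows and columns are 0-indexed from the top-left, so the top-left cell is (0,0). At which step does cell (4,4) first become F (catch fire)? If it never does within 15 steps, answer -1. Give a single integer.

Step 1: cell (4,4)='T' (+6 fires, +2 burnt)
Step 2: cell (4,4)='T' (+5 fires, +6 burnt)
Step 3: cell (4,4)='T' (+7 fires, +5 burnt)
Step 4: cell (4,4)='F' (+4 fires, +7 burnt)
  -> target ignites at step 4
Step 5: cell (4,4)='.' (+1 fires, +4 burnt)
Step 6: cell (4,4)='.' (+0 fires, +1 burnt)
  fire out at step 6

4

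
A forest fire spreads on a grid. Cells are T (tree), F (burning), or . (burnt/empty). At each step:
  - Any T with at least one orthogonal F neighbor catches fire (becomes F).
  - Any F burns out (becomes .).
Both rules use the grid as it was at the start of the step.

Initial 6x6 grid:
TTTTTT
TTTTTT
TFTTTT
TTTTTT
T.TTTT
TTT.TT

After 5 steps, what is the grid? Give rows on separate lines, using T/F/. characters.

Step 1: 4 trees catch fire, 1 burn out
  TTTTTT
  TFTTTT
  F.FTTT
  TFTTTT
  T.TTTT
  TTT.TT
Step 2: 6 trees catch fire, 4 burn out
  TFTTTT
  F.FTTT
  ...FTT
  F.FTTT
  T.TTTT
  TTT.TT
Step 3: 7 trees catch fire, 6 burn out
  F.FTTT
  ...FTT
  ....FT
  ...FTT
  F.FTTT
  TTT.TT
Step 4: 7 trees catch fire, 7 burn out
  ...FTT
  ....FT
  .....F
  ....FT
  ...FTT
  FTF.TT
Step 5: 5 trees catch fire, 7 burn out
  ....FT
  .....F
  ......
  .....F
  ....FT
  .F..TT

....FT
.....F
......
.....F
....FT
.F..TT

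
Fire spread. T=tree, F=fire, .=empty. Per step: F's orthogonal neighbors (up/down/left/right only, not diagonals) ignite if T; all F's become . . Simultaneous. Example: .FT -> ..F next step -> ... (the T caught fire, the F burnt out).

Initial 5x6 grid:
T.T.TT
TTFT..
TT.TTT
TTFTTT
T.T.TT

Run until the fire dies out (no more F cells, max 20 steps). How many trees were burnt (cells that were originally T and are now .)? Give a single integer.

Step 1: +6 fires, +2 burnt (F count now 6)
Step 2: +5 fires, +6 burnt (F count now 5)
Step 3: +6 fires, +5 burnt (F count now 6)
Step 4: +2 fires, +6 burnt (F count now 2)
Step 5: +0 fires, +2 burnt (F count now 0)
Fire out after step 5
Initially T: 21, now '.': 28
Total burnt (originally-T cells now '.'): 19

Answer: 19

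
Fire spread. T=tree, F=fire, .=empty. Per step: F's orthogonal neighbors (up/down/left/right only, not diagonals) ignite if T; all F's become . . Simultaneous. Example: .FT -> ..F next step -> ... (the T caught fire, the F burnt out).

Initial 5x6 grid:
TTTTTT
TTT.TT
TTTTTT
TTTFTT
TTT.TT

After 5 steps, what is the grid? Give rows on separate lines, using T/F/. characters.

Step 1: 3 trees catch fire, 1 burn out
  TTTTTT
  TTT.TT
  TTTFTT
  TTF.FT
  TTT.TT
Step 2: 6 trees catch fire, 3 burn out
  TTTTTT
  TTT.TT
  TTF.FT
  TF...F
  TTF.FT
Step 3: 7 trees catch fire, 6 burn out
  TTTTTT
  TTF.FT
  TF...F
  F.....
  TF...F
Step 4: 6 trees catch fire, 7 burn out
  TTFTFT
  TF...F
  F.....
  ......
  F.....
Step 5: 4 trees catch fire, 6 burn out
  TF.F.F
  F.....
  ......
  ......
  ......

TF.F.F
F.....
......
......
......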